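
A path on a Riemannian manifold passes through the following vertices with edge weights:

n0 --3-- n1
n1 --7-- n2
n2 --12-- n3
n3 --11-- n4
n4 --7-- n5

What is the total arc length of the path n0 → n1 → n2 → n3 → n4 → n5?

Arc length = 3 + 7 + 12 + 11 + 7 = 40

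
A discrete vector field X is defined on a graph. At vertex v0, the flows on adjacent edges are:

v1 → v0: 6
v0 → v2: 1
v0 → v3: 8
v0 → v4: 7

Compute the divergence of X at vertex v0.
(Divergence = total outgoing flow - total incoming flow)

Divergence = sum of outgoing flows = (-6) + 1 + 8 + 7 = 10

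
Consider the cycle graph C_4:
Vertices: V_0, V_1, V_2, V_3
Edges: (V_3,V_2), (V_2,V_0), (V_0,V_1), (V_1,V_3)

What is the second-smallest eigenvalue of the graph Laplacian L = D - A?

The cycle graph C_n has Laplacian eigenvalues λ_k = 2 − 2cos(2πk/n), k = 0, 1, …, n−1. Here n = 4:
k=0: 2 − 2cos(0) = 0.0; k=1: 2 − 2cos(π/2) = 2.0; k=2: 2 − 2cos(π) = 4.0; k=3: 2 − 2cos(3π/2) = 2.0.
Laplacian eigenvalues: [0.0, 2.0, 2.0, 4.0]. Algebraic connectivity (smallest non-zero eigenvalue) = 2.0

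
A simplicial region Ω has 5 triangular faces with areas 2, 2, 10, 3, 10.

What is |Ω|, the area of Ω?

2 + 2 + 10 + 3 + 10 = 27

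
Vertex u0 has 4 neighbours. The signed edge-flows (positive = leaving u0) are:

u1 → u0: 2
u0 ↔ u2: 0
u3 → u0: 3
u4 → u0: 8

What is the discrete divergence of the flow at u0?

Divergence = sum of outgoing flows = (-2) + 0 + (-3) + (-8) = -13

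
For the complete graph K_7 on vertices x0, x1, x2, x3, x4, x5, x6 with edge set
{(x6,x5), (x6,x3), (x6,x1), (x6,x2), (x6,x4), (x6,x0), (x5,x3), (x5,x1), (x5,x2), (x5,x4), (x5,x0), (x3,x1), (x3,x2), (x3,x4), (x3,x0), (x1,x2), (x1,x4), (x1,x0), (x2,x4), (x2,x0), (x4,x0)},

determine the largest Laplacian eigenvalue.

For the complete graph K_n, L = nI − J (J = all-ones matrix). J has eigenvalues n (once, eigenvector 𝟙) and 0 (multiplicity n−1), so L has eigenvalues 0 (once) and n (multiplicity n−1). Here n = 7: eigenvalue 0 once and 7 with multiplicity 6.
Laplacian eigenvalues: [0.0, 7.0, 7.0, 7.0, 7.0, 7.0, 7.0]. Largest eigenvalue (spectral radius) = 7.0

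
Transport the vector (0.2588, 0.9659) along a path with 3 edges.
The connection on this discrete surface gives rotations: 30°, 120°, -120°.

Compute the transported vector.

Total rotation: 30° + 120° + (-120°) = 30°. Final vector: (-0.2588, 0.9659)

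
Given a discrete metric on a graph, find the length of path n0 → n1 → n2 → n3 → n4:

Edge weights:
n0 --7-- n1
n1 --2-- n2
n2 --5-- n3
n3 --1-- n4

Arc length = 7 + 2 + 5 + 1 = 15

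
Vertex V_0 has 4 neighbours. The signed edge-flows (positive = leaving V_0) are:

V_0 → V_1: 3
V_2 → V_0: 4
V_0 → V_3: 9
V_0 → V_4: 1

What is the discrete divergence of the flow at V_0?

Divergence = sum of outgoing flows = 3 + (-4) + 9 + 1 = 9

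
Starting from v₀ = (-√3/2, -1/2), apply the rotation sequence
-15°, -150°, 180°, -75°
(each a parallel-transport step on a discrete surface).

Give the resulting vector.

Total rotation: (-15°) + (-150°) + 180° + (-75°) = -60°. Final vector: (-0.8660, 0.5000)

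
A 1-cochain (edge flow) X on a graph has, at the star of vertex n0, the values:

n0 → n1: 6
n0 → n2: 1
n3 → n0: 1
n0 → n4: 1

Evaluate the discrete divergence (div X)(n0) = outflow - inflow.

Divergence = sum of outgoing flows = 6 + 1 + (-1) + 1 = 7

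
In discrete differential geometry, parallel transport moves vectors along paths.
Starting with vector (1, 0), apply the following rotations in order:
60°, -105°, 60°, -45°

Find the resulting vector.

Total rotation: 60° + (-105°) + 60° + (-45°) = -30°. Final vector: (0.8660, -0.5000)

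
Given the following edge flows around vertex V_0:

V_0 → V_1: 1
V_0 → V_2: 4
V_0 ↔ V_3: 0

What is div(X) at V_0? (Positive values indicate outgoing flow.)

Divergence = sum of outgoing flows = 1 + 4 + 0 = 5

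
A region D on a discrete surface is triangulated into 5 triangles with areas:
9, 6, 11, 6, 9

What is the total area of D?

9 + 6 + 11 + 6 + 9 = 41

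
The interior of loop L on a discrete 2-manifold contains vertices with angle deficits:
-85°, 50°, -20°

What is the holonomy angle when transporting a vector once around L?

Holonomy = total enclosed curvature = (-85°) + 50° + (-20°) = -55°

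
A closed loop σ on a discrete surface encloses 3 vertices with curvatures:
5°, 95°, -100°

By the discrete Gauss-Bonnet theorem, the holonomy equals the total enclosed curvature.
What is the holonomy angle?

Holonomy = total enclosed curvature = 5° + 95° + (-100°) = 0°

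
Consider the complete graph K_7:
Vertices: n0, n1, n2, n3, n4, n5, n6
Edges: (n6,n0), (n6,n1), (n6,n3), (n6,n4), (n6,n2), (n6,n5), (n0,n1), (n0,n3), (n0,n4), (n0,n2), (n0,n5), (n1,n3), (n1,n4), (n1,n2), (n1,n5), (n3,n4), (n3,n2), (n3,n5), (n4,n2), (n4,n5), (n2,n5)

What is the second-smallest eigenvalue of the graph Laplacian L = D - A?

For the complete graph K_n, L = nI − J (J = all-ones matrix). J has eigenvalues n (once, eigenvector 𝟙) and 0 (multiplicity n−1), so L has eigenvalues 0 (once) and n (multiplicity n−1). Here n = 7: eigenvalue 0 once and 7 with multiplicity 6.
Laplacian eigenvalues: [0.0, 7.0, 7.0, 7.0, 7.0, 7.0, 7.0]. Algebraic connectivity (smallest non-zero eigenvalue) = 7.0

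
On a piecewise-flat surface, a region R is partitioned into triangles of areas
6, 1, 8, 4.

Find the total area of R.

6 + 1 + 8 + 4 = 19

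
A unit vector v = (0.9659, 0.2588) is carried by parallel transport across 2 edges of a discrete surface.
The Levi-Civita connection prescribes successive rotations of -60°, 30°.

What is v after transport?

Total rotation: (-60°) + 30° = -30°. Final vector: (0.9659, -0.2588)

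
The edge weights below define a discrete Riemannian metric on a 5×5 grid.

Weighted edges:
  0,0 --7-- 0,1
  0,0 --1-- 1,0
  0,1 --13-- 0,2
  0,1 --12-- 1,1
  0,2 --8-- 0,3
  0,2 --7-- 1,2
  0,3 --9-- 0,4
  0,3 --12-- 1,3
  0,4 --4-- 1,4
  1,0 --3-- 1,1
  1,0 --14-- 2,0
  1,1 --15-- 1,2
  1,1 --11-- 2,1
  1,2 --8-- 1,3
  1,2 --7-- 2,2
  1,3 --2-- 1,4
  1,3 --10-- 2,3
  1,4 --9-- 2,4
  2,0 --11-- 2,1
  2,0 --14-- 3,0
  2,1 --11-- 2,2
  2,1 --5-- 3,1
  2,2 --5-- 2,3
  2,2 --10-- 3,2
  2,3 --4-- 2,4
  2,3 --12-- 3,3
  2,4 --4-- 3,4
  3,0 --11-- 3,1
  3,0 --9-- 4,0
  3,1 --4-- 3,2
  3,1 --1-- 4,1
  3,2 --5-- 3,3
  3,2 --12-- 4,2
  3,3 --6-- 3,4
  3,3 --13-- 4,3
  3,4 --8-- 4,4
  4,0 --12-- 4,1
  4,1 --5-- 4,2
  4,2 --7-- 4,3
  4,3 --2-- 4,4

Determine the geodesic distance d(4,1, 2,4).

Shortest path: 4,1 → 3,1 → 3,2 → 3,3 → 3,4 → 2,4, total weight = 20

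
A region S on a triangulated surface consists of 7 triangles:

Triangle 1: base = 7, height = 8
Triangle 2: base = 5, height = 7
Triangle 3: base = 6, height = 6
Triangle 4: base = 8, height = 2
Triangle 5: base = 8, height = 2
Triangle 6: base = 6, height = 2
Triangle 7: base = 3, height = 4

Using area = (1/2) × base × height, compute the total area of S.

(1/2)×7×8 + (1/2)×5×7 + (1/2)×6×6 + (1/2)×8×2 + (1/2)×8×2 + (1/2)×6×2 + (1/2)×3×4 = 91.5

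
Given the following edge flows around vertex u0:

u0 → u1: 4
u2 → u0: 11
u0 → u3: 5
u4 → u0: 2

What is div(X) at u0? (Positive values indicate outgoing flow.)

Divergence = sum of outgoing flows = 4 + (-11) + 5 + (-2) = -4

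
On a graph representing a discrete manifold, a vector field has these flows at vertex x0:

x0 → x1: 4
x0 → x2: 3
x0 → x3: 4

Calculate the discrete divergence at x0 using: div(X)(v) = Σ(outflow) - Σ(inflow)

Divergence = sum of outgoing flows = 4 + 3 + 4 = 11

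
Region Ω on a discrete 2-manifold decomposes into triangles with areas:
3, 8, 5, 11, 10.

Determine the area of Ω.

3 + 8 + 5 + 11 + 10 = 37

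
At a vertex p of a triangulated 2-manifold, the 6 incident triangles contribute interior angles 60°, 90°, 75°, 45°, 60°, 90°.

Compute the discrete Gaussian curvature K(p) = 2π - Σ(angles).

Sum of angles = 420°. K = 360° - 420° = -60° = -π/3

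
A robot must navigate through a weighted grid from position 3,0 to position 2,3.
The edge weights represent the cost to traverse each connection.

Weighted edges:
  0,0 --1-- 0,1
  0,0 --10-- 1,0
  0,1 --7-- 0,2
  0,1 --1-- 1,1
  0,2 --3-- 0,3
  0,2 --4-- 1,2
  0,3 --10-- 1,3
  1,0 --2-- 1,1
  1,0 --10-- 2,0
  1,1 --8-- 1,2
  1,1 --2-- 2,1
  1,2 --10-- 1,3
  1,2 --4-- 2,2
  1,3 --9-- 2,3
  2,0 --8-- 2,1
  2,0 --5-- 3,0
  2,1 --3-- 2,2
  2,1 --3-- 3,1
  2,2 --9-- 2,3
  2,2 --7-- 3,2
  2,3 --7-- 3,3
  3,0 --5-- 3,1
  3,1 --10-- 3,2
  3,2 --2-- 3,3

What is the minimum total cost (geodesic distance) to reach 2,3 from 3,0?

Shortest path: 3,0 → 3,1 → 2,1 → 2,2 → 2,3, total weight = 20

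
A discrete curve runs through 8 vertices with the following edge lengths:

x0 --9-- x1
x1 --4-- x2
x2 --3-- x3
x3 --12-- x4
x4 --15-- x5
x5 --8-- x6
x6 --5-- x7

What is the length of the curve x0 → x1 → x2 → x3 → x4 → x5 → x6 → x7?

Arc length = 9 + 4 + 3 + 12 + 15 + 8 + 5 = 56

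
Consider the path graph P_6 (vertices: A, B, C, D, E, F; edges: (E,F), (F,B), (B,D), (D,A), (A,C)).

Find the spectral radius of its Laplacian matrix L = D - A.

The path graph P_n has Laplacian eigenvalues λ_k = 2 − 2cos(kπ/n), k = 0, 1, …, n−1. Here n = 6:
k=0: 2 − 2cos(0) = 0.0; k=1: 2 − 2cos(π/6) = 0.2679; k=2: 2 − 2cos(π/3) = 1.0; k=3: 2 − 2cos(π/2) = 2.0; k=4: 2 − 2cos(2π/3) = 3.0; k=5: 2 − 2cos(5π/6) = 3.7321.
Laplacian eigenvalues: [0.0, 0.2679, 1.0, 2.0, 3.0, 3.7321]. Largest eigenvalue (spectral radius) = 3.7321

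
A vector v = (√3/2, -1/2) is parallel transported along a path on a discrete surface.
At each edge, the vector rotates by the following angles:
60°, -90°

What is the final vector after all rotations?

Total rotation: 60° + (-90°) = -30°. Final vector: (0.5000, -0.8660)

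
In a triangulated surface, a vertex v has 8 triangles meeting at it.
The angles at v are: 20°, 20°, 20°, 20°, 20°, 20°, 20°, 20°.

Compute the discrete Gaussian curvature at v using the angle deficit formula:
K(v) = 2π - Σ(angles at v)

Sum of angles = 160°. K = 360° - 160° = 200° = 10π/9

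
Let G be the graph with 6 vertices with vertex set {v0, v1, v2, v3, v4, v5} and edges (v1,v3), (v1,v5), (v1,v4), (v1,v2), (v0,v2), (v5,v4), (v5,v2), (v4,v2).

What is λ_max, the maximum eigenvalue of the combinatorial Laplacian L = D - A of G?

Degrees: deg(v0) = 1, deg(v1) = 4, deg(v2) = 4, deg(v3) = 1, deg(v4) = 3, deg(v5) = 3.
L = D − A with rows/columns ordered (v0, v1, v2, v3, v4, v5):
  [ 1,  0, -1,  0,  0,  0]
  [ 0,  4, -1, -1, -1, -1]
  [-1, -1,  4,  0, -1, -1]
  [ 0, -1,  0,  1,  0,  0]
  [ 0, -1, -1,  0,  3, -1]
  [ 0, -1, -1,  0, -1,  3]
Characteristic polynomial: det(λI − L) = λ(λ² − 6λ + 4)(λ² − 6λ + 6)(λ − 4).
Roots: λ = 0; (λ² − 6λ + 4) = 0 ⇒ λ = 3 ± √5 ≈ 0.7639, 5.2361; (λ² − 6λ + 6) = 0 ⇒ λ = 3 ± √3 ≈ 1.2679, 4.7321; (λ − 4) = 0 ⇒ λ = 4.
(Check: the roots sum (with multiplicity) to 16, matching trace L = Σdeg = 2·8 = 16.)
Laplacian eigenvalues: [0.0, 0.7639, 1.2679, 4.0, 4.7321, 5.2361]. Largest eigenvalue (spectral radius) = 5.2361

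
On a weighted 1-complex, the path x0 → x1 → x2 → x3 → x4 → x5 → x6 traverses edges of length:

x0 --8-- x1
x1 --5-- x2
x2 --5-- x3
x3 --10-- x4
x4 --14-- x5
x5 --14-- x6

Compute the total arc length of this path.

Arc length = 8 + 5 + 5 + 10 + 14 + 14 = 56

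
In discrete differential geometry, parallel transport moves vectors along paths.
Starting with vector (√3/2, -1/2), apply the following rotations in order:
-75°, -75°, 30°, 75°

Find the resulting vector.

Total rotation: (-75°) + (-75°) + 30° + 75° = -45°. Final vector: (0.2588, -0.9659)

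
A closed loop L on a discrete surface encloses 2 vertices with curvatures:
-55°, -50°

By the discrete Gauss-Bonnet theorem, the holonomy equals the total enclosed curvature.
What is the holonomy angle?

Holonomy = total enclosed curvature = (-55°) + (-50°) = -105°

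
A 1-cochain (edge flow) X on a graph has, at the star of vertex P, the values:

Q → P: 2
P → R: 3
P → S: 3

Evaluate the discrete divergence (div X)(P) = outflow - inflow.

Divergence = sum of outgoing flows = (-2) + 3 + 3 = 4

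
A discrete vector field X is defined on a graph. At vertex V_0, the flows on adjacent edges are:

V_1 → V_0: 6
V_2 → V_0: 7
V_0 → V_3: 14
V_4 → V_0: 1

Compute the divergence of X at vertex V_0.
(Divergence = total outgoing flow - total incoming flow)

Divergence = sum of outgoing flows = (-6) + (-7) + 14 + (-1) = 0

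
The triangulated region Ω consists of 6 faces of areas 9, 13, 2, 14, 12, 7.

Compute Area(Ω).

9 + 13 + 2 + 14 + 12 + 7 = 57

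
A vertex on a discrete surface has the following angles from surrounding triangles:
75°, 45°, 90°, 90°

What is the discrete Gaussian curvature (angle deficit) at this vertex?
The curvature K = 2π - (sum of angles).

Sum of angles = 300°. K = 360° - 300° = 60°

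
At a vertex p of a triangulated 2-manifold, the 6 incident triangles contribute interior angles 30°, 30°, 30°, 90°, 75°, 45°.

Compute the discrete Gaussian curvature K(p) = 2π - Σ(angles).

Sum of angles = 300°. K = 360° - 300° = 60° = π/3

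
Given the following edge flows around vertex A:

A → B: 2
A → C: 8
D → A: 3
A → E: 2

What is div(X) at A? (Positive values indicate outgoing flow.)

Divergence = sum of outgoing flows = 2 + 8 + (-3) + 2 = 9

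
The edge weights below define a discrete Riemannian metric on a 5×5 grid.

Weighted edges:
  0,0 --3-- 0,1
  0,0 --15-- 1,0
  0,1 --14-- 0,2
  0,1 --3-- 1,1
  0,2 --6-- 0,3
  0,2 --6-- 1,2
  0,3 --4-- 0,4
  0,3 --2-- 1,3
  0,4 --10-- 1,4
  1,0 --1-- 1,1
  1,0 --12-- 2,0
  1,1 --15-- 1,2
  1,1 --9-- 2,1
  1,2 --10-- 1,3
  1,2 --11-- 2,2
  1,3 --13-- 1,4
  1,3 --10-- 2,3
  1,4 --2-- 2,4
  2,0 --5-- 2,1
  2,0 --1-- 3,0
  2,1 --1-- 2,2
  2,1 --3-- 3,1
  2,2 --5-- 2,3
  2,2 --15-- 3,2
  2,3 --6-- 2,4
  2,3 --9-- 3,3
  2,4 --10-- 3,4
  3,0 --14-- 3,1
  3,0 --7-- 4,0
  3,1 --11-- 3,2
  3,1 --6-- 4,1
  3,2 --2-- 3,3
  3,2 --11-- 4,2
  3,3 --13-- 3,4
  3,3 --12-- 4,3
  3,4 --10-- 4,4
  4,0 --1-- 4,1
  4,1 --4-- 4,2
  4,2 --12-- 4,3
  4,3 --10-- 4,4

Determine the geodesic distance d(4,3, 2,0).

Shortest path: 4,3 → 4,2 → 4,1 → 4,0 → 3,0 → 2,0, total weight = 25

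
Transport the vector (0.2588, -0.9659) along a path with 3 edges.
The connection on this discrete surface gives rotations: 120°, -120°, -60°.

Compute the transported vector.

Total rotation: 120° + (-120°) + (-60°) = -60°. Final vector: (-0.7071, -0.7071)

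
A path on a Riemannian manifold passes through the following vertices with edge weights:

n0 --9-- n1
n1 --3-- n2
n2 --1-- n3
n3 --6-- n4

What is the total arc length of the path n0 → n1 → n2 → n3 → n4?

Arc length = 9 + 3 + 1 + 6 = 19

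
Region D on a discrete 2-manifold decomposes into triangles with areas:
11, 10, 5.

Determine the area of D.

11 + 10 + 5 = 26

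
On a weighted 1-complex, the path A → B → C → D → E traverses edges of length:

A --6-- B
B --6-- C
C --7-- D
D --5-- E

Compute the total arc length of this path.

Arc length = 6 + 6 + 7 + 5 = 24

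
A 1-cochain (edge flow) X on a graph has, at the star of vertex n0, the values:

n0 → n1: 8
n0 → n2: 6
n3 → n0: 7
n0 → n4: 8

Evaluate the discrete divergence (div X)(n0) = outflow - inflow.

Divergence = sum of outgoing flows = 8 + 6 + (-7) + 8 = 15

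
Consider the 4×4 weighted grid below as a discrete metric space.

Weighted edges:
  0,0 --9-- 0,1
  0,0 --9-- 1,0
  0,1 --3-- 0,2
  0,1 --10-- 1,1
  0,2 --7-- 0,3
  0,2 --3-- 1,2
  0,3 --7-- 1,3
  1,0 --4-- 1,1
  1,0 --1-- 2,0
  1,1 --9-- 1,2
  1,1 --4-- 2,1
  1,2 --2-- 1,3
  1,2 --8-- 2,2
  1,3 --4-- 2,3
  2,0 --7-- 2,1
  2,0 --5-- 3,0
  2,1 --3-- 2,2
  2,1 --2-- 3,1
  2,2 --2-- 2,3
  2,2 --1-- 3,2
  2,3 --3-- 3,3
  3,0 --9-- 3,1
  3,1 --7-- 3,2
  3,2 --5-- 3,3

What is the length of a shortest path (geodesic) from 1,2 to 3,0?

Shortest path: 1,2 → 1,1 → 1,0 → 2,0 → 3,0, total weight = 19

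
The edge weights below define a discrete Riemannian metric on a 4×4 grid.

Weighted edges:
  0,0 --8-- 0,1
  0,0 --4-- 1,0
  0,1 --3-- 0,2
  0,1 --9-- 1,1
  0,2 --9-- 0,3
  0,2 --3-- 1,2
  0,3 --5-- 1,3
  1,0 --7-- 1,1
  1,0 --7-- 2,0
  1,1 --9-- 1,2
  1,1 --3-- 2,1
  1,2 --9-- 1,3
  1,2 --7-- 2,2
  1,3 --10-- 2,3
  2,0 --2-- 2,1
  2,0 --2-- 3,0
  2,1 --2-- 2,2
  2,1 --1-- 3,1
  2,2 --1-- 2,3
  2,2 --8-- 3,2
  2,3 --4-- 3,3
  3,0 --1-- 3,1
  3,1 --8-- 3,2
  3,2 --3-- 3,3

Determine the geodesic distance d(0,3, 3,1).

Shortest path: 0,3 → 1,3 → 2,3 → 2,2 → 2,1 → 3,1, total weight = 19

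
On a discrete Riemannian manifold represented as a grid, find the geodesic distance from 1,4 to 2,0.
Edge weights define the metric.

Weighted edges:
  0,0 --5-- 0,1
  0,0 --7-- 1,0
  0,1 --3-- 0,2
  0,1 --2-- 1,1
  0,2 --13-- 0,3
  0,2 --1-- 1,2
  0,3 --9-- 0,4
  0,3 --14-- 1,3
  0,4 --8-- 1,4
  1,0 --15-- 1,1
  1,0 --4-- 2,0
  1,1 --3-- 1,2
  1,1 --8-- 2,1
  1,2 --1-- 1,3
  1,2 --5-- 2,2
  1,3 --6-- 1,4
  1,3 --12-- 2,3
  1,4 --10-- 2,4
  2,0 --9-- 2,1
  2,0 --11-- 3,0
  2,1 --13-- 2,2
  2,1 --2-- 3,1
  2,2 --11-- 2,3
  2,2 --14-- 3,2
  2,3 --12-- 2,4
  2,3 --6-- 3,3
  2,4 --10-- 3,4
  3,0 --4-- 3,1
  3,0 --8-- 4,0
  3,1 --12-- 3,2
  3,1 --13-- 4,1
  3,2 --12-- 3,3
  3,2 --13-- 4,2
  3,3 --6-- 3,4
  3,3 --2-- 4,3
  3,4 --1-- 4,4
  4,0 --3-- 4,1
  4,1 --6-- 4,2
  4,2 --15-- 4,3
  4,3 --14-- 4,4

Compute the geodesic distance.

Shortest path: 1,4 → 1,3 → 1,2 → 1,1 → 2,1 → 2,0, total weight = 27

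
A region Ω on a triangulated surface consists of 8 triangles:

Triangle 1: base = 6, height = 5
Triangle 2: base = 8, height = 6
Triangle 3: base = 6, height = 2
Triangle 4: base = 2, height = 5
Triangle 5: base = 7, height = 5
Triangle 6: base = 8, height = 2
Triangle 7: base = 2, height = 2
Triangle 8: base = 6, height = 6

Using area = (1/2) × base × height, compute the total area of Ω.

(1/2)×6×5 + (1/2)×8×6 + (1/2)×6×2 + (1/2)×2×5 + (1/2)×7×5 + (1/2)×8×2 + (1/2)×2×2 + (1/2)×6×6 = 95.5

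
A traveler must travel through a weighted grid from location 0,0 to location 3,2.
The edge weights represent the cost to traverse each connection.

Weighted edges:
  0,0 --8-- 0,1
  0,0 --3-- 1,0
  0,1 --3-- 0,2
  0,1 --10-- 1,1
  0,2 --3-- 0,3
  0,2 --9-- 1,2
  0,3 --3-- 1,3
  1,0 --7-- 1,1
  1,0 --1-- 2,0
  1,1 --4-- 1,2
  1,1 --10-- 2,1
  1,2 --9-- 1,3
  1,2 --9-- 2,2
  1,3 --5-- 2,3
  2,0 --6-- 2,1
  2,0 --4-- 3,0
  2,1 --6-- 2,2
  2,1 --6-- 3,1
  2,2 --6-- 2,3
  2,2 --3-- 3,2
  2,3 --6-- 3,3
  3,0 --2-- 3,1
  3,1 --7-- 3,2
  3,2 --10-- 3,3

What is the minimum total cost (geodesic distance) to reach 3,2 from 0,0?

Shortest path: 0,0 → 1,0 → 2,0 → 3,0 → 3,1 → 3,2, total weight = 17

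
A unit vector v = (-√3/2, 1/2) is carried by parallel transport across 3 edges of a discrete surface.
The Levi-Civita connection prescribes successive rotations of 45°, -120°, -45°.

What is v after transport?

Total rotation: 45° + (-120°) + (-45°) = -120°. Final vector: (0.8660, 0.5000)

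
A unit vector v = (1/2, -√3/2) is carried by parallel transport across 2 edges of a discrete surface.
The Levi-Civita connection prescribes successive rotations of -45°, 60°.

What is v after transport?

Total rotation: (-45°) + 60° = 15°. Final vector: (0.7071, -0.7071)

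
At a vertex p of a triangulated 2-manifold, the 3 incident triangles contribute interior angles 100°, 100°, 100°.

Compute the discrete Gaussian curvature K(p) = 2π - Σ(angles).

Sum of angles = 300°. K = 360° - 300° = 60° = π/3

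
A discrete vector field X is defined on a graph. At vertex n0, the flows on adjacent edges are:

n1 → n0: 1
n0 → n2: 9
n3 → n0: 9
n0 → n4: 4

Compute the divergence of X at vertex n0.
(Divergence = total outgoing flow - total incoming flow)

Divergence = sum of outgoing flows = (-1) + 9 + (-9) + 4 = 3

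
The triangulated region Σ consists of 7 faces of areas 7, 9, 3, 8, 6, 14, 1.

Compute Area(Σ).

7 + 9 + 3 + 8 + 6 + 14 + 1 = 48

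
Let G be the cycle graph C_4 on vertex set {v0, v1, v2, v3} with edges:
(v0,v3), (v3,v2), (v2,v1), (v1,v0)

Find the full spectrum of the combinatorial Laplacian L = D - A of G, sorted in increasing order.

The cycle graph C_n has Laplacian eigenvalues λ_k = 2 − 2cos(2πk/n), k = 0, 1, …, n−1. Here n = 4:
k=0: 2 − 2cos(0) = 0.0; k=1: 2 − 2cos(π/2) = 2.0; k=2: 2 − 2cos(π) = 4.0; k=3: 2 − 2cos(3π/2) = 2.0.
Laplacian eigenvalues (increasing order): [0.0, 2.0, 2.0, 4.0]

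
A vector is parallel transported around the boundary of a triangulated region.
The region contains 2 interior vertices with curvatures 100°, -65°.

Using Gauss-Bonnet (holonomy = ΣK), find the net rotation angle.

Holonomy = total enclosed curvature = 100° + (-65°) = 35°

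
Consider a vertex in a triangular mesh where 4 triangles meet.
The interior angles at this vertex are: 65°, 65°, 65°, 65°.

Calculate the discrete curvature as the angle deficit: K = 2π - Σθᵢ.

Sum of angles = 260°. K = 360° - 260° = 100°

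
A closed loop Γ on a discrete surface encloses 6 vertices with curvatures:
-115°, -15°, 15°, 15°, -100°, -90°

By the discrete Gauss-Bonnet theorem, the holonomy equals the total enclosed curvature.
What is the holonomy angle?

Holonomy = total enclosed curvature = (-115°) + (-15°) + 15° + 15° + (-100°) + (-90°) = -290°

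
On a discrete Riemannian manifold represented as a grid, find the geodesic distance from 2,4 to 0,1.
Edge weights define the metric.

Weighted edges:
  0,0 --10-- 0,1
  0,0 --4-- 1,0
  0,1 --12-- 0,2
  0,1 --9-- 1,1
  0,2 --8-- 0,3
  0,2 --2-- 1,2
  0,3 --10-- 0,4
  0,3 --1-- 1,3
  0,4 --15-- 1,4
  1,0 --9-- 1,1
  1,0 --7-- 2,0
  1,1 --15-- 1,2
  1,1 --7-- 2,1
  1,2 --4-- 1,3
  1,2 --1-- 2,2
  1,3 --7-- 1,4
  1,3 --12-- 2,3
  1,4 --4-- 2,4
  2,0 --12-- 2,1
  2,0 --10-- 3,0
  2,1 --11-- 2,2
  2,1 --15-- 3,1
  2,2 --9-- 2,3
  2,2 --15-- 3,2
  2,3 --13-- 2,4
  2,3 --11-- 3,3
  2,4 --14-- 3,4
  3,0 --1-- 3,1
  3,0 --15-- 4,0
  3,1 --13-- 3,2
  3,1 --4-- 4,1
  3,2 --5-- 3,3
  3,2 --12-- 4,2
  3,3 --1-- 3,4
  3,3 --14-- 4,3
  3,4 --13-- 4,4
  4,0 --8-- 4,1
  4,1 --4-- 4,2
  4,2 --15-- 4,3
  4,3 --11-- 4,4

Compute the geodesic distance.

Shortest path: 2,4 → 1,4 → 1,3 → 1,2 → 0,2 → 0,1, total weight = 29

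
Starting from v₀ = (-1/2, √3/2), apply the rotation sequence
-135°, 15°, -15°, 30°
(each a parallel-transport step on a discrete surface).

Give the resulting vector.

Total rotation: (-135°) + 15° + (-15°) + 30° = -105°. Final vector: (0.9659, 0.2588)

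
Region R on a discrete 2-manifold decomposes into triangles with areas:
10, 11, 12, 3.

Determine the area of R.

10 + 11 + 12 + 3 = 36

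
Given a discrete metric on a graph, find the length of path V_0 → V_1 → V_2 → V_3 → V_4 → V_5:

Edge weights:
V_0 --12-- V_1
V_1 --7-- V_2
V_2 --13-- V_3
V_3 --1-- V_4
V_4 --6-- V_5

Arc length = 12 + 7 + 13 + 1 + 6 = 39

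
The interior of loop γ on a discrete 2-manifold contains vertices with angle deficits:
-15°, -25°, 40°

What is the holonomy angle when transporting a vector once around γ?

Holonomy = total enclosed curvature = (-15°) + (-25°) + 40° = 0°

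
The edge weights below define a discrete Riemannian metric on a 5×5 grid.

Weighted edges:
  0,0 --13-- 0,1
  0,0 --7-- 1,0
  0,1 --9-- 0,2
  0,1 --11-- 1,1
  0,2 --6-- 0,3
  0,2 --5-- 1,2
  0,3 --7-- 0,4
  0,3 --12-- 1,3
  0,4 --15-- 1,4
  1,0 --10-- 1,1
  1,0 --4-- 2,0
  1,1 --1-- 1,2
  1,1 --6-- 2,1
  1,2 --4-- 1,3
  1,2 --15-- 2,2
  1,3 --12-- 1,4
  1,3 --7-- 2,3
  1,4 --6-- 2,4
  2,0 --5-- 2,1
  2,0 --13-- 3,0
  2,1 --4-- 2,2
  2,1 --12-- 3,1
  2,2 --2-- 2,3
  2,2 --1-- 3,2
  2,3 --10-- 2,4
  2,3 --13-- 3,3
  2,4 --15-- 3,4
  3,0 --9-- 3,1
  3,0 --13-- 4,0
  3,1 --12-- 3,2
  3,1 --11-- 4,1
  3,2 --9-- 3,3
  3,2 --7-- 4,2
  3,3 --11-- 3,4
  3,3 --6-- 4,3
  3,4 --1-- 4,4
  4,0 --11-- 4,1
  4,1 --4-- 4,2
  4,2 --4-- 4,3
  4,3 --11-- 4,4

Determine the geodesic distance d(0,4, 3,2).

Shortest path: 0,4 → 0,3 → 1,3 → 2,3 → 2,2 → 3,2, total weight = 29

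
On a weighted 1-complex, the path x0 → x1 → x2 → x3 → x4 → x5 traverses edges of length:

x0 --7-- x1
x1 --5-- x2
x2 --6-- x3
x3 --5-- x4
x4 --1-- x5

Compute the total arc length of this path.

Arc length = 7 + 5 + 6 + 5 + 1 = 24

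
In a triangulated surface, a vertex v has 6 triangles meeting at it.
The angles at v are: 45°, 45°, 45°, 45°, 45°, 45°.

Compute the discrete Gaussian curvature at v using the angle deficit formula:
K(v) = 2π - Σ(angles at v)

Sum of angles = 270°. K = 360° - 270° = 90°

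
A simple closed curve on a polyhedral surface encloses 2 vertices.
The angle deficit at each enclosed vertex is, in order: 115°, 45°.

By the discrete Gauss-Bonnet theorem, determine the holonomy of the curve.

Holonomy = total enclosed curvature = 115° + 45° = 160°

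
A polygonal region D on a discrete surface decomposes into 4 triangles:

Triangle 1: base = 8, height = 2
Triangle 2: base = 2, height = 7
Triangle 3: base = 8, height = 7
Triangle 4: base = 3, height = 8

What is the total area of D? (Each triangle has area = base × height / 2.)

(1/2)×8×2 + (1/2)×2×7 + (1/2)×8×7 + (1/2)×3×8 = 55.0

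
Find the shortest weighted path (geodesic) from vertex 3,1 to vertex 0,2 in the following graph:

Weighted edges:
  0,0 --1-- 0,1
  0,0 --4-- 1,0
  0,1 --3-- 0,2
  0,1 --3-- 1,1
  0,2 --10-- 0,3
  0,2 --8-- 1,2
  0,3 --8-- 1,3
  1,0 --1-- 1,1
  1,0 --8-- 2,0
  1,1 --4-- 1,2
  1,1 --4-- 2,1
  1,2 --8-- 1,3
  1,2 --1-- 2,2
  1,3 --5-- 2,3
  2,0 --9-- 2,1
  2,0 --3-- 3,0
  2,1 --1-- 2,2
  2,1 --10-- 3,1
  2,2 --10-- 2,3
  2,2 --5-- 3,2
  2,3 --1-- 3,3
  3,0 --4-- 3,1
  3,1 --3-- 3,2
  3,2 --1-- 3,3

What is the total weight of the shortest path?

Shortest path: 3,1 → 3,2 → 2,2 → 1,2 → 0,2, total weight = 17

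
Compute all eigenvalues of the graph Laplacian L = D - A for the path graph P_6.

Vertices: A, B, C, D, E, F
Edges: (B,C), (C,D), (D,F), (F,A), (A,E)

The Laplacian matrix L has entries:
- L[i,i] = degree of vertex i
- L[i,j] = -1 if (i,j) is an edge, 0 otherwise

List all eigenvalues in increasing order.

The path graph P_n has Laplacian eigenvalues λ_k = 2 − 2cos(kπ/n), k = 0, 1, …, n−1. Here n = 6:
k=0: 2 − 2cos(0) = 0.0; k=1: 2 − 2cos(π/6) = 0.2679; k=2: 2 − 2cos(π/3) = 1.0; k=3: 2 − 2cos(π/2) = 2.0; k=4: 2 − 2cos(2π/3) = 3.0; k=5: 2 − 2cos(5π/6) = 3.7321.
Laplacian eigenvalues (increasing order): [0.0, 0.2679, 1.0, 2.0, 3.0, 3.7321]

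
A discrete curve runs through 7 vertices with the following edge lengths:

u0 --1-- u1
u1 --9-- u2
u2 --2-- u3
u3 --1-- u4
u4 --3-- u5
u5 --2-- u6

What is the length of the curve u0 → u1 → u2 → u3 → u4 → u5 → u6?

Arc length = 1 + 9 + 2 + 1 + 3 + 2 = 18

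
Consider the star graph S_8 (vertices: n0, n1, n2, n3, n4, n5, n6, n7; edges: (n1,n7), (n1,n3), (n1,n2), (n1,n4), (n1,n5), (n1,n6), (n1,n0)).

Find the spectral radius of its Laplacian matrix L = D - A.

The star S_8 is the complete bipartite graph K_{1,7} (one hub of degree 7, 7 leaves of degree 1). The Laplacian spectrum of K_{p,q} is 0, p (multiplicity q−1), q (multiplicity p−1), p+q. With p = 1, q = 7: 0 once, 1 with multiplicity 6, and 8 once. (Check: trace L = sum of degrees = 14 = 6·1 + 8.)
Laplacian eigenvalues: [0.0, 1.0, 1.0, 1.0, 1.0, 1.0, 1.0, 8.0]. Largest eigenvalue (spectral radius) = 8.0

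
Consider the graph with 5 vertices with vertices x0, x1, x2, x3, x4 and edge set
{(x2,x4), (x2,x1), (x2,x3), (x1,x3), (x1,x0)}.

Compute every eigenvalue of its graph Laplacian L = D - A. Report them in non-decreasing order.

Degrees: deg(x0) = 1, deg(x1) = 3, deg(x2) = 3, deg(x3) = 2, deg(x4) = 1.
L = D − A with rows/columns ordered (x0, x1, x2, x3, x4):
  [ 1, -1,  0,  0,  0]
  [-1,  3, -1, -1,  0]
  [ 0, -1,  3, -1, -1]
  [ 0, -1, -1,  2,  0]
  [ 0,  0, -1,  0,  1]
Characteristic polynomial: det(λI − L) = λ(λ² − 5λ + 3)(λ² − 5λ + 5).
Roots: λ = 0; (λ² − 5λ + 3) = 0 ⇒ λ = (5 ± √13)/2 ≈ 0.6972, 4.3028; (λ² − 5λ + 5) = 0 ⇒ λ = (5 ± √5)/2 ≈ 1.382, 3.618.
(Check: the roots sum (with multiplicity) to 10, matching trace L = Σdeg = 2·5 = 10.)
Laplacian eigenvalues (increasing order): [0.0, 0.6972, 1.382, 3.618, 4.3028]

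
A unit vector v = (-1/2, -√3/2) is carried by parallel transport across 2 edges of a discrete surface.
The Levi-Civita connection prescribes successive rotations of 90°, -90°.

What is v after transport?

Total rotation: 90° + (-90°) = 0°. Final vector: (-0.5000, -0.8660)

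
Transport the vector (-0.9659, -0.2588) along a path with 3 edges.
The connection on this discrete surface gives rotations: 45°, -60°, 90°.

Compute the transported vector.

Total rotation: 45° + (-60°) + 90° = 75°. Final vector: (0, -1)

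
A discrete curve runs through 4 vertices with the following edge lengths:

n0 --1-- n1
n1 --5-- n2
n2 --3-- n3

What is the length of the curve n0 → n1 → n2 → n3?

Arc length = 1 + 5 + 3 = 9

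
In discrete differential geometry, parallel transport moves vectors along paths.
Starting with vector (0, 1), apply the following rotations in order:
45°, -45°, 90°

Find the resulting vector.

Total rotation: 45° + (-45°) + 90° = 90°. Final vector: (-1, 0)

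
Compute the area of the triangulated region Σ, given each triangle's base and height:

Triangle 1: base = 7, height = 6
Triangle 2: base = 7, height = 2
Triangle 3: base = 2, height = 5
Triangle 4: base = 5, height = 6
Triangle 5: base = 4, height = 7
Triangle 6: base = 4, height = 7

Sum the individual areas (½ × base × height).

(1/2)×7×6 + (1/2)×7×2 + (1/2)×2×5 + (1/2)×5×6 + (1/2)×4×7 + (1/2)×4×7 = 76.0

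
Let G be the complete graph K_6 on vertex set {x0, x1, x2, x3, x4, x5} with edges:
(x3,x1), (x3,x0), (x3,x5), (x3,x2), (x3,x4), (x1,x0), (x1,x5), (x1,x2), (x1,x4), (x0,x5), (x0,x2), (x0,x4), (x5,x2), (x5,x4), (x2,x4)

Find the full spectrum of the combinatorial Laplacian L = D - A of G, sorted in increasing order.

For the complete graph K_n, L = nI − J (J = all-ones matrix). J has eigenvalues n (once, eigenvector 𝟙) and 0 (multiplicity n−1), so L has eigenvalues 0 (once) and n (multiplicity n−1). Here n = 6: eigenvalue 0 once and 6 with multiplicity 5.
Laplacian eigenvalues (increasing order): [0.0, 6.0, 6.0, 6.0, 6.0, 6.0]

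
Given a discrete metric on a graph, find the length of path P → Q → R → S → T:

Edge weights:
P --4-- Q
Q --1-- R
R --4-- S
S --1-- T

Arc length = 4 + 1 + 4 + 1 = 10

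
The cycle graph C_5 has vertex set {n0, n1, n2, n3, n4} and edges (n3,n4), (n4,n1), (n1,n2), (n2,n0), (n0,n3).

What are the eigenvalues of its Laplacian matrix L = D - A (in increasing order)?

The cycle graph C_n has Laplacian eigenvalues λ_k = 2 − 2cos(2πk/n), k = 0, 1, …, n−1. Here n = 5:
k=0: 2 − 2cos(0) = 0.0; k=1: 2 − 2cos(2π/5) = 1.382; k=2: 2 − 2cos(4π/5) = 3.618; k=3: 2 − 2cos(6π/5) = 3.618; k=4: 2 − 2cos(8π/5) = 1.382.
Laplacian eigenvalues (increasing order): [0.0, 1.382, 1.382, 3.618, 3.618]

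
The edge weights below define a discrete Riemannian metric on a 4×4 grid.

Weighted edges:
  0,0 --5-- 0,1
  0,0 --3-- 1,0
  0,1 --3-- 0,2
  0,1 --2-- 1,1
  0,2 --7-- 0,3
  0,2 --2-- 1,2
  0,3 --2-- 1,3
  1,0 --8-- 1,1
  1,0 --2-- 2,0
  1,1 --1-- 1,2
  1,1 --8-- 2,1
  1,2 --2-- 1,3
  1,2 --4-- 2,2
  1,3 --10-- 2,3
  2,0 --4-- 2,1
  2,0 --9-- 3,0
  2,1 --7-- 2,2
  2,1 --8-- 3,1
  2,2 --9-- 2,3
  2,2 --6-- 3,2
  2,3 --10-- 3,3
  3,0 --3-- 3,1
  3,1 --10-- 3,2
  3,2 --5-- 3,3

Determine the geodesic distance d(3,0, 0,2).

Shortest path: 3,0 → 2,0 → 1,0 → 0,0 → 0,1 → 0,2, total weight = 22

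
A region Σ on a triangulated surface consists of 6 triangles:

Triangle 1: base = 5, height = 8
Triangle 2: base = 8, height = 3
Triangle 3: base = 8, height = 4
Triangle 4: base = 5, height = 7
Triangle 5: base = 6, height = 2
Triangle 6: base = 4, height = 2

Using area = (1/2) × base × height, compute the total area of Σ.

(1/2)×5×8 + (1/2)×8×3 + (1/2)×8×4 + (1/2)×5×7 + (1/2)×6×2 + (1/2)×4×2 = 75.5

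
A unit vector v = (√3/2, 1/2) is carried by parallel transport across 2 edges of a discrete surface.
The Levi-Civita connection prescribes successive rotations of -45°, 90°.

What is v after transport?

Total rotation: (-45°) + 90° = 45°. Final vector: (0.2588, 0.9659)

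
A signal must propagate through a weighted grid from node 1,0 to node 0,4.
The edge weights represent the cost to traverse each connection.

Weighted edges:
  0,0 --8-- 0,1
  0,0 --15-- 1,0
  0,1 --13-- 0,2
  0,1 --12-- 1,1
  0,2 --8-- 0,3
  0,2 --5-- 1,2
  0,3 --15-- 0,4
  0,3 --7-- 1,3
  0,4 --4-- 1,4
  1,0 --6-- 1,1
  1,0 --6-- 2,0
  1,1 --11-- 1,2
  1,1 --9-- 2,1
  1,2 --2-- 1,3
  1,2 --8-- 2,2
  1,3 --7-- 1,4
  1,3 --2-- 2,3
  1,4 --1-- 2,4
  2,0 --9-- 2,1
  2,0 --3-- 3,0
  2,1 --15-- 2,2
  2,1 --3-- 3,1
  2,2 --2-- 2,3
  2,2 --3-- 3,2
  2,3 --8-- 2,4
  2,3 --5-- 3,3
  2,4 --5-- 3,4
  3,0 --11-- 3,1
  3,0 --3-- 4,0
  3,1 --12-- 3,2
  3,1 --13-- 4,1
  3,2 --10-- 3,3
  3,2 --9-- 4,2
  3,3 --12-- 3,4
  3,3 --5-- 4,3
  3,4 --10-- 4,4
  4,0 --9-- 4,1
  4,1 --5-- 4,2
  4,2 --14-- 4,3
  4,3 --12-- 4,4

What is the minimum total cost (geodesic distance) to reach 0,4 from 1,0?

Shortest path: 1,0 → 1,1 → 1,2 → 1,3 → 1,4 → 0,4, total weight = 30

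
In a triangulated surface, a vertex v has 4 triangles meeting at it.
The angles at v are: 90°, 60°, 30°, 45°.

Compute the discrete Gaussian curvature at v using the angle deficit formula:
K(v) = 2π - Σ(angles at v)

Sum of angles = 225°. K = 360° - 225° = 135°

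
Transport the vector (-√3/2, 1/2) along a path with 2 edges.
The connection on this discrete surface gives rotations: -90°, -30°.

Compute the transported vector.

Total rotation: (-90°) + (-30°) = -120°. Final vector: (0.8660, 0.5000)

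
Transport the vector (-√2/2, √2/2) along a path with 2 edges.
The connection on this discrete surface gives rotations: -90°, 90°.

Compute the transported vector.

Total rotation: (-90°) + 90° = 0°. Final vector: (-0.7071, 0.7071)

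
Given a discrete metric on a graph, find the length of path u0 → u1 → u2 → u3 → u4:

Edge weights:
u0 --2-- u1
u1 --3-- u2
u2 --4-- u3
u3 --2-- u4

Arc length = 2 + 3 + 4 + 2 = 11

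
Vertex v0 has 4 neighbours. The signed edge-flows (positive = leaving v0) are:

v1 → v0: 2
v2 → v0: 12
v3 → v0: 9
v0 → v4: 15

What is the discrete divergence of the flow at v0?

Divergence = sum of outgoing flows = (-2) + (-12) + (-9) + 15 = -8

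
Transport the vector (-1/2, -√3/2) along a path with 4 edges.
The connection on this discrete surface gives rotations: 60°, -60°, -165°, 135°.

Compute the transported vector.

Total rotation: 60° + (-60°) + (-165°) + 135° = -30°. Final vector: (-0.8660, -0.5000)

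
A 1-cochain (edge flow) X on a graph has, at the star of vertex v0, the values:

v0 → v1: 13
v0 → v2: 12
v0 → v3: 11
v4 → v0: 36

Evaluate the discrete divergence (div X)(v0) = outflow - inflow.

Divergence = sum of outgoing flows = 13 + 12 + 11 + (-36) = 0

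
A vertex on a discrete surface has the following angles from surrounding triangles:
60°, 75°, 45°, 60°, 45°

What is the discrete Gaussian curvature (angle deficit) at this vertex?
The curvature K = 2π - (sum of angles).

Sum of angles = 285°. K = 360° - 285° = 75° = 5π/12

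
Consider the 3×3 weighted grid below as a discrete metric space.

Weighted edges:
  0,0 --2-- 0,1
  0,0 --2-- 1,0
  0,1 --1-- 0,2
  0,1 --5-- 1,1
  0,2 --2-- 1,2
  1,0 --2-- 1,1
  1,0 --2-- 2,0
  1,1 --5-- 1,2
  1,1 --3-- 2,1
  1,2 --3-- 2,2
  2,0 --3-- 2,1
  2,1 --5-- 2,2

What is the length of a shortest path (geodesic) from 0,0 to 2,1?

Shortest path: 0,0 → 1,0 → 1,1 → 2,1, total weight = 7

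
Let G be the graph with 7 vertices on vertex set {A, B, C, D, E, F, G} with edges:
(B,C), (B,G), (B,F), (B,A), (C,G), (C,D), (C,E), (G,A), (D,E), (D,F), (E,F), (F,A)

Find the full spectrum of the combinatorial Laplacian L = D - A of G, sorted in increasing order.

Degrees: deg(A) = 3, deg(B) = 4, deg(C) = 4, deg(D) = 3, deg(E) = 3, deg(F) = 4, deg(G) = 3.
L = D − A with rows/columns ordered (A, B, C, D, E, F, G):
  [ 3, -1,  0,  0,  0, -1, -1]
  [-1,  4, -1,  0,  0, -1, -1]
  [ 0, -1,  4, -1, -1,  0, -1]
  [ 0,  0, -1,  3, -1, -1,  0]
  [ 0,  0, -1, -1,  3, -1,  0]
  [-1, -1,  0, -1, -1,  4,  0]
  [-1, -1, -1,  0,  0,  0,  3]
Characteristic polynomial: det(λI − L) = λ(λ² − 6λ + 7)(λ − 3)(λ − 4)(λ − 5)(λ − 6).
Roots: λ = 0; (λ² − 6λ + 7) = 0 ⇒ λ = 3 ± √2 ≈ 1.5858, 4.4142; (λ − 3) = 0 ⇒ λ = 3; (λ − 4) = 0 ⇒ λ = 4; (λ − 5) = 0 ⇒ λ = 5; (λ − 6) = 0 ⇒ λ = 6.
(Check: the roots sum (with multiplicity) to 24, matching trace L = Σdeg = 2·12 = 24.)
Laplacian eigenvalues (increasing order): [0.0, 1.5858, 3.0, 4.0, 4.4142, 5.0, 6.0]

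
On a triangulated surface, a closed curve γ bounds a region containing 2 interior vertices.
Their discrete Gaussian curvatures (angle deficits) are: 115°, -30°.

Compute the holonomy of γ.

Holonomy = total enclosed curvature = 115° + (-30°) = 85°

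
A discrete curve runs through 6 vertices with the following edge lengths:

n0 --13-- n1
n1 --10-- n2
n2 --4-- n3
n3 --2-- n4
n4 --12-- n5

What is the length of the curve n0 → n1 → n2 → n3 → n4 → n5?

Arc length = 13 + 10 + 4 + 2 + 12 = 41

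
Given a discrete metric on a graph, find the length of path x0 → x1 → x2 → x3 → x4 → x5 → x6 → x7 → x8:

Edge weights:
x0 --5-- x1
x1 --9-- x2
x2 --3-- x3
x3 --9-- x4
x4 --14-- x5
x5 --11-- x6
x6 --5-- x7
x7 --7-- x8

Arc length = 5 + 9 + 3 + 9 + 14 + 11 + 5 + 7 = 63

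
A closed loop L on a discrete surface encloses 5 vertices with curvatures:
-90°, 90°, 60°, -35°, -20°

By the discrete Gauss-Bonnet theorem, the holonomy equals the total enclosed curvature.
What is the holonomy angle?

Holonomy = total enclosed curvature = (-90°) + 90° + 60° + (-35°) + (-20°) = 5°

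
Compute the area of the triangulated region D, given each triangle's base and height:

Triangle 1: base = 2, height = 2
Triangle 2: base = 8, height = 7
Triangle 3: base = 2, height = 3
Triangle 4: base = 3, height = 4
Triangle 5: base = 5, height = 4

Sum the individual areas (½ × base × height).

(1/2)×2×2 + (1/2)×8×7 + (1/2)×2×3 + (1/2)×3×4 + (1/2)×5×4 = 49.0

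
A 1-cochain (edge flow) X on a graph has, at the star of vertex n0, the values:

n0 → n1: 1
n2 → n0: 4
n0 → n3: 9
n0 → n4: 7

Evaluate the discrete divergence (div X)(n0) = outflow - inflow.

Divergence = sum of outgoing flows = 1 + (-4) + 9 + 7 = 13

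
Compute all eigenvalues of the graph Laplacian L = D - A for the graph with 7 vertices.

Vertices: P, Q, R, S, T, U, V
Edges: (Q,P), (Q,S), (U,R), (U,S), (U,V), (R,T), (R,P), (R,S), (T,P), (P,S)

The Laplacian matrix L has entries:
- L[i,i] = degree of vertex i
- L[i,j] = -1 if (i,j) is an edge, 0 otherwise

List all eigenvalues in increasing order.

Degrees: deg(P) = 4, deg(Q) = 2, deg(R) = 4, deg(S) = 4, deg(T) = 2, deg(U) = 3, deg(V) = 1.
L = D − A with rows/columns ordered (P, Q, R, S, T, U, V):
  [ 4, -1, -1, -1, -1,  0,  0]
  [-1,  2,  0, -1,  0,  0,  0]
  [-1,  0,  4, -1, -1, -1,  0]
  [-1, -1, -1,  4,  0, -1,  0]
  [-1,  0, -1,  0,  2,  0,  0]
  [ 0,  0, -1, -1,  0,  3, -1]
  [ 0,  0,  0,  0,  0, -1,  1]
Characteristic polynomial: det(λI − L) = λ(λ² − 5λ + 3)(λ² − 7λ + 9)(λ² − 8λ + 14).
Roots: λ = 0; (λ² − 5λ + 3) = 0 ⇒ λ = (5 ± √13)/2 ≈ 0.6972, 4.3028; (λ² − 7λ + 9) = 0 ⇒ λ = (7 ± √13)/2 ≈ 1.6972, 5.3028; (λ² − 8λ + 14) = 0 ⇒ λ = 4 ± √2 ≈ 2.5858, 5.4142.
(Check: the roots sum (with multiplicity) to 20, matching trace L = Σdeg = 2·10 = 20.)
Laplacian eigenvalues (increasing order): [0.0, 0.6972, 1.6972, 2.5858, 4.3028, 5.3028, 5.4142]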